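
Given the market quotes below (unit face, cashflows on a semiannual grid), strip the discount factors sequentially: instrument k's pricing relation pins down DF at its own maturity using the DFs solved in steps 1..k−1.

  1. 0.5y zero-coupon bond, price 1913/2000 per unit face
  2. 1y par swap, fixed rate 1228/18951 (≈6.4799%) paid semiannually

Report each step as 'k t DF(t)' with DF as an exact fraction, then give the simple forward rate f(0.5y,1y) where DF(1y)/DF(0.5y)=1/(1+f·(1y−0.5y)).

step 1 [0.5y] zero: DF = P = 1913/2000 ≈ 0.956500
step 2 [1y] swap r/2=614/18951: DF=(1 − 614/18951·(0.956500))/(1+614/18951) = 4693/5000 ≈ 0.938600

1 1/2 1913/2000
2 1 4693/5000
f(0.5y,1y) = ((1913/2000)/(4693/5000) − 1)/(1/2) = 179/4693 ≈ 3.8142%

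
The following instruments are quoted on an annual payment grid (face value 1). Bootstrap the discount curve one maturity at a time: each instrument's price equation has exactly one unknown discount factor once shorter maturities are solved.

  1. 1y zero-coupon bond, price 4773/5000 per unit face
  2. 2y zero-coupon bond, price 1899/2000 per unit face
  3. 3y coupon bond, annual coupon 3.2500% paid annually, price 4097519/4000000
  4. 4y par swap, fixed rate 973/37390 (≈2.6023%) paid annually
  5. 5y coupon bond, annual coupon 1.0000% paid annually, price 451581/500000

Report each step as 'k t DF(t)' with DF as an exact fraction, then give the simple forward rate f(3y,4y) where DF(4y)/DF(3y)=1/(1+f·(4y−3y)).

1 1 4773/5000
2 2 1899/2000
3 3 4661/5000
4 4 9027/10000
5 5 2143/2500
f(3y,4y) = ((4661/5000)/(9027/10000) − 1)/(1) = 5/153 ≈ 3.2680%

step 1 [1y] zero: DF = P = 4773/5000 ≈ 0.954600
step 2 [2y] zero: DF = P = 1899/2000 ≈ 0.949500
step 3 [3y] bond c/1=13/400: DF=(4097519/4000000 − 13/400·(0.954600+0.949500))/(1+13/400) = 4661/5000 ≈ 0.932200
step 4 [4y] swap r/1=973/37390: DF=(1 − 973/37390·(0.954600+0.949500+0.932200))/(1+973/37390) = 9027/10000 ≈ 0.902700
step 5 [5y] bond c/1=1/100: DF=(451581/500000 − 1/100·(0.954600+0.949500+0.932200+0.902700))/(1+1/100) = 2143/2500 ≈ 0.857200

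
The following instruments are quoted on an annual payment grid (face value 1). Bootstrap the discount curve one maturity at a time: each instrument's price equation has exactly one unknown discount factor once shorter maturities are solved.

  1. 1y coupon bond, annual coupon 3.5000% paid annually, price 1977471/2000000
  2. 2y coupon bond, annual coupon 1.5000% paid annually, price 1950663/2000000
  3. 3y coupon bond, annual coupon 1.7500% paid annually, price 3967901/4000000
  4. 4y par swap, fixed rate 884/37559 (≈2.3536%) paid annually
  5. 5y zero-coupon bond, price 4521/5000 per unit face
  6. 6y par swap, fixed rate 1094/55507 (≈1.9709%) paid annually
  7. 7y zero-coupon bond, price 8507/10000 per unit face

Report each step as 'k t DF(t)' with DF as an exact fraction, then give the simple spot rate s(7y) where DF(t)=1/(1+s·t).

step 1 [1y] bond c/1=7/200: DF=(1977471/2000000 − 7/200·(0))/(1+7/200) = 9553/10000 ≈ 0.955300
step 2 [2y] bond c/1=3/200: DF=(1950663/2000000 − 3/200·(0.955300))/(1+3/200) = 2367/2500 ≈ 0.946800
step 3 [3y] bond c/1=7/400: DF=(3967901/4000000 − 7/400·(0.955300+0.946800))/(1+7/400) = 4711/5000 ≈ 0.942200
step 4 [4y] swap r/1=884/37559: DF=(1 − 884/37559·(0.955300+0.946800+0.942200))/(1+884/37559) = 2279/2500 ≈ 0.911600
step 5 [5y] zero: DF = P = 4521/5000 ≈ 0.904200
step 6 [6y] swap r/1=1094/55507: DF=(1 − 1094/55507·(0.955300+0.946800+0.942200+0.911600+0.904200))/(1+1094/55507) = 4453/5000 ≈ 0.890600
step 7 [7y] zero: DF = P = 8507/10000 ≈ 0.850700

1 1 9553/10000
2 2 2367/2500
3 3 4711/5000
4 4 2279/2500
5 5 4521/5000
6 6 4453/5000
7 7 8507/10000
s(7y) = (1/(8507/10000) − 1)/(7) = 1493/59549 ≈ 2.5072%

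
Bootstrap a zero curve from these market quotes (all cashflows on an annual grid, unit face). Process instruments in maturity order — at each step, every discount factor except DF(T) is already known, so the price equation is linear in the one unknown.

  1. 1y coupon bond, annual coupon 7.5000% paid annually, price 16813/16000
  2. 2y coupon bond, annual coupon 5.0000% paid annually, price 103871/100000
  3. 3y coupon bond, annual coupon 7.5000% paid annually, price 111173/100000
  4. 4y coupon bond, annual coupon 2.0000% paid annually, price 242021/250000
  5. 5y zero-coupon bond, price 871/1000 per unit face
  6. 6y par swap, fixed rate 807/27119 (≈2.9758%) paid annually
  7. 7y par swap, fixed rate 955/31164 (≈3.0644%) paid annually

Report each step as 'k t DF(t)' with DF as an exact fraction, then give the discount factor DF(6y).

1 1 391/400
2 2 9427/10000
3 3 4501/5000
4 4 4469/5000
5 5 871/1000
6 6 4193/5000
7 7 809/1000
DF(6y) = 4193/5000 ≈ 0.838600

step 1 [1y] bond c/1=3/40: DF=(16813/16000 − 3/40·(0))/(1+3/40) = 391/400 ≈ 0.977500
step 2 [2y] bond c/1=1/20: DF=(103871/100000 − 1/20·(0.977500))/(1+1/20) = 9427/10000 ≈ 0.942700
step 3 [3y] bond c/1=3/40: DF=(111173/100000 − 3/40·(0.977500+0.942700))/(1+3/40) = 4501/5000 ≈ 0.900200
step 4 [4y] bond c/1=1/50: DF=(242021/250000 − 1/50·(0.977500+0.942700+0.900200))/(1+1/50) = 4469/5000 ≈ 0.893800
step 5 [5y] zero: DF = P = 871/1000 ≈ 0.871000
step 6 [6y] swap r/1=807/27119: DF=(1 − 807/27119·(0.977500+0.942700+0.900200+0.893800+0.871000))/(1+807/27119) = 4193/5000 ≈ 0.838600
step 7 [7y] swap r/1=955/31164: DF=(1 − 955/31164·(0.977500+0.942700+0.900200+0.893800+0.871000+0.838600))/(1+955/31164) = 809/1000 ≈ 0.809000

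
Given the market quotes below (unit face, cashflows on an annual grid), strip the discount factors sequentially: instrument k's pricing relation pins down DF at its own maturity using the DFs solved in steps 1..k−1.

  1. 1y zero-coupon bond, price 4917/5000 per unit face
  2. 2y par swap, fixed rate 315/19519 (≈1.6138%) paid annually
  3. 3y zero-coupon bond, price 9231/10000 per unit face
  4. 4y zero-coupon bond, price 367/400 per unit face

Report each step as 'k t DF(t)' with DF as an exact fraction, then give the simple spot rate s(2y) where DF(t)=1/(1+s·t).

1 1 4917/5000
2 2 1937/2000
3 3 9231/10000
4 4 367/400
s(2y) = (1/(1937/2000) − 1)/(2) = 63/3874 ≈ 1.6262%

step 1 [1y] zero: DF = P = 4917/5000 ≈ 0.983400
step 2 [2y] swap r/1=315/19519: DF=(1 − 315/19519·(0.983400))/(1+315/19519) = 1937/2000 ≈ 0.968500
step 3 [3y] zero: DF = P = 9231/10000 ≈ 0.923100
step 4 [4y] zero: DF = P = 367/400 ≈ 0.917500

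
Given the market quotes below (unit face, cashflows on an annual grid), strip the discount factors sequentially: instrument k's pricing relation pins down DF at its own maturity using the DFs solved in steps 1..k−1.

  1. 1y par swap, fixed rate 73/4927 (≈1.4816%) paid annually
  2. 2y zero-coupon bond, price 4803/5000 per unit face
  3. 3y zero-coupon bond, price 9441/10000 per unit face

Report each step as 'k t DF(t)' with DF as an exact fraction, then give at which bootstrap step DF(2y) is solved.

step 1 [1y] swap r/1=73/4927: DF=(1 − 73/4927·(0))/(1+73/4927) = 4927/5000 ≈ 0.985400
step 2 [2y] zero: DF = P = 4803/5000 ≈ 0.960600
step 3 [3y] zero: DF = P = 9441/10000 ≈ 0.944100

1 1 4927/5000
2 2 4803/5000
3 3 9441/10000
DF(2y) is solved at step 2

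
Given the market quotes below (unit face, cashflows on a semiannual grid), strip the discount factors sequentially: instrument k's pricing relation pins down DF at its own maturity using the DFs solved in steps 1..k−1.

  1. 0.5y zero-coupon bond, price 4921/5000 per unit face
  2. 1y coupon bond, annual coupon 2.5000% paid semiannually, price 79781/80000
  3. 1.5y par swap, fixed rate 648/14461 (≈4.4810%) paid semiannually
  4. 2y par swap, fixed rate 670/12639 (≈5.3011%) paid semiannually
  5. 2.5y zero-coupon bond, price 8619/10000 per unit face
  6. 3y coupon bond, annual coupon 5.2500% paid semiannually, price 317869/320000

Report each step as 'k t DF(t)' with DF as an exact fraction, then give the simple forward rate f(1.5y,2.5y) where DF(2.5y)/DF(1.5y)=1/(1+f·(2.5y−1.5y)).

1 1/2 4921/5000
2 1 608/625
3 3/2 1169/1250
4 2 1799/2000
5 5/2 8619/10000
6 3 8489/10000
f(1.5y,2.5y) = ((1169/1250)/(8619/10000) − 1)/(1) = 733/8619 ≈ 8.5045%

step 1 [0.5y] zero: DF = P = 4921/5000 ≈ 0.984200
step 2 [1y] bond c/2=1/80: DF=(79781/80000 − 1/80·(0.984200))/(1+1/80) = 608/625 ≈ 0.972800
step 3 [1.5y] swap r/2=324/14461: DF=(1 − 324/14461·(0.984200+0.972800))/(1+324/14461) = 1169/1250 ≈ 0.935200
step 4 [2y] swap r/2=335/12639: DF=(1 − 335/12639·(0.984200+0.972800+0.935200))/(1+335/12639) = 1799/2000 ≈ 0.899500
step 5 [2.5y] zero: DF = P = 8619/10000 ≈ 0.861900
step 6 [3y] bond c/2=21/800: DF=(317869/320000 − 21/800·(0.984200+0.972800+0.935200+0.899500+0.861900))/(1+21/800) = 8489/10000 ≈ 0.848900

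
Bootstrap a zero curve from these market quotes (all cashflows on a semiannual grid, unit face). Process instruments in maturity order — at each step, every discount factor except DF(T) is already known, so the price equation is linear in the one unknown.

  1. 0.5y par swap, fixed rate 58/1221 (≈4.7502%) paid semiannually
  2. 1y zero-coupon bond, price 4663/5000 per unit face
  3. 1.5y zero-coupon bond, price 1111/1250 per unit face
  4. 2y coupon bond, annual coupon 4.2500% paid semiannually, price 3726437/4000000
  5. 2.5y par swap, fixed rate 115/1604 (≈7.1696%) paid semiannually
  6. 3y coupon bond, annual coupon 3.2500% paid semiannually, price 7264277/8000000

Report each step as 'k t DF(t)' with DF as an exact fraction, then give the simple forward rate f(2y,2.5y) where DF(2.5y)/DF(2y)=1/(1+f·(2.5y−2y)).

step 1 [0.5y] swap r/2=29/1221: DF=(1 − 29/1221·(0))/(1+29/1221) = 1221/1250 ≈ 0.976800
step 2 [1y] zero: DF = P = 4663/5000 ≈ 0.932600
step 3 [1.5y] zero: DF = P = 1111/1250 ≈ 0.888800
step 4 [2y] bond c/2=17/800: DF=(3726437/4000000 − 17/800·(0.976800+0.932600+0.888800))/(1+17/800) = 427/500 ≈ 0.854000
step 5 [2.5y] swap r/2=115/3208: DF=(1 − 115/3208·(0.976800+0.932600+0.888800+0.854000))/(1+115/3208) = 839/1000 ≈ 0.839000
step 6 [3y] bond c/2=13/800: DF=(7264277/8000000 − 13/800·(0.976800+0.932600+0.888800+0.854000+0.839000))/(1+13/800) = 8217/10000 ≈ 0.821700

1 1/2 1221/1250
2 1 4663/5000
3 3/2 1111/1250
4 2 427/500
5 5/2 839/1000
6 3 8217/10000
f(2y,2.5y) = ((427/500)/(839/1000) − 1)/(1/2) = 30/839 ≈ 3.5757%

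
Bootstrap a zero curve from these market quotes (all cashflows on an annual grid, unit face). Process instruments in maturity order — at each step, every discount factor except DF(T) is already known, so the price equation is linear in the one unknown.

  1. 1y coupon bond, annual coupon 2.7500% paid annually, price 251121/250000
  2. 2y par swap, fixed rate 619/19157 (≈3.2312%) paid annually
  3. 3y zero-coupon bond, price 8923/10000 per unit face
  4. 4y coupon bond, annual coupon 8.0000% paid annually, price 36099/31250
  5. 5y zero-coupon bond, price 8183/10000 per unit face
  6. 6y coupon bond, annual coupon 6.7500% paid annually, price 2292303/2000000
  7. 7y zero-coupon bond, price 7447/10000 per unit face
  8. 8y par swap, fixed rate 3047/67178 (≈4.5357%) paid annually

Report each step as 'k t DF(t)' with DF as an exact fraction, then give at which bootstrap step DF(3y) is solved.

step 1 [1y] bond c/1=11/400: DF=(251121/250000 − 11/400·(0))/(1+11/400) = 611/625 ≈ 0.977600
step 2 [2y] swap r/1=619/19157: DF=(1 − 619/19157·(0.977600))/(1+619/19157) = 9381/10000 ≈ 0.938100
step 3 [3y] zero: DF = P = 8923/10000 ≈ 0.892300
step 4 [4y] bond c/1=2/25: DF=(36099/31250 − 2/25·(0.977600+0.938100+0.892300))/(1+2/25) = 1077/1250 ≈ 0.861600
step 5 [5y] zero: DF = P = 8183/10000 ≈ 0.818300
step 6 [6y] bond c/1=27/400: DF=(2292303/2000000 − 27/400·(0.977600+0.938100+0.892300+0.861600+0.818300))/(1+27/400) = 7899/10000 ≈ 0.789900
step 7 [7y] zero: DF = P = 7447/10000 ≈ 0.744700
step 8 [8y] swap r/1=3047/67178: DF=(1 − 3047/67178·(0.977600+0.938100+0.892300+0.861600+0.818300+0.789900+0.744700))/(1+3047/67178) = 6953/10000 ≈ 0.695300

1 1 611/625
2 2 9381/10000
3 3 8923/10000
4 4 1077/1250
5 5 8183/10000
6 6 7899/10000
7 7 7447/10000
8 8 6953/10000
DF(3y) is solved at step 3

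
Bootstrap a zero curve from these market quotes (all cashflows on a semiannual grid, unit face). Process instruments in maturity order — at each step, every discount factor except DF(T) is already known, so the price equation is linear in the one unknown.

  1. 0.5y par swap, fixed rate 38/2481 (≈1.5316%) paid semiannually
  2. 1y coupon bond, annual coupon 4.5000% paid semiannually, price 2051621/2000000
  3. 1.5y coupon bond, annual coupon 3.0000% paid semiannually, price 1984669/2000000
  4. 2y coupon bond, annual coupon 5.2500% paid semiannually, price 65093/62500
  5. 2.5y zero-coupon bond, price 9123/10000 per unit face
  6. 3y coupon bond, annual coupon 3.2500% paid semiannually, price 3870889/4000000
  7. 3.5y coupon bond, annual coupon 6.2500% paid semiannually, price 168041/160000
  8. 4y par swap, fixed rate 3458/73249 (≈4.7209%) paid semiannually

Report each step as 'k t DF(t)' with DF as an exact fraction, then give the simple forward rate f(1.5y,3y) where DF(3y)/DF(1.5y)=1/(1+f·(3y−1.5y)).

step 1 [0.5y] swap r/2=19/2481: DF=(1 − 19/2481·(0))/(1+19/2481) = 2481/2500 ≈ 0.992400
step 2 [1y] bond c/2=9/400: DF=(2051621/2000000 − 9/400·(0.992400))/(1+9/400) = 4907/5000 ≈ 0.981400
step 3 [1.5y] bond c/2=3/200: DF=(1984669/2000000 − 3/200·(0.992400+0.981400))/(1+3/200) = 1897/2000 ≈ 0.948500
step 4 [2y] bond c/2=21/800: DF=(65093/62500 − 21/800·(0.992400+0.981400+0.948500))/(1+21/800) = 9401/10000 ≈ 0.940100
step 5 [2.5y] zero: DF = P = 9123/10000 ≈ 0.912300
step 6 [3y] bond c/2=13/800: DF=(3870889/4000000 − 13/800·(0.992400+0.981400+0.948500+0.940100+0.912300))/(1+13/800) = 8759/10000 ≈ 0.875900
step 7 [3.5y] bond c/2=1/32: DF=(168041/160000 − 1/32·(0.992400+0.981400+0.948500+0.940100+0.912300+0.875900))/(1+1/32) = 1059/1250 ≈ 0.847200
step 8 [4y] swap r/2=1729/73249: DF=(1 − 1729/73249·(0.992400+0.981400+0.948500+0.940100+0.912300+0.875900+0.847200))/(1+1729/73249) = 8271/10000 ≈ 0.827100

1 1/2 2481/2500
2 1 4907/5000
3 3/2 1897/2000
4 2 9401/10000
5 5/2 9123/10000
6 3 8759/10000
7 7/2 1059/1250
8 4 8271/10000
f(1.5y,3y) = ((1897/2000)/(8759/10000) − 1)/(3/2) = 484/8759 ≈ 5.5257%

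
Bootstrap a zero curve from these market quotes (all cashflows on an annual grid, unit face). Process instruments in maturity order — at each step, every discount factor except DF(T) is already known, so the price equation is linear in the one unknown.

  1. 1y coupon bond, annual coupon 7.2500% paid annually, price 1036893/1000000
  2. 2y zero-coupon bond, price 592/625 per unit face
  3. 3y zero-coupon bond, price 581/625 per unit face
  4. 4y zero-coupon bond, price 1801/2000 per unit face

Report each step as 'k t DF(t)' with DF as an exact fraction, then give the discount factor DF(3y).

step 1 [1y] bond c/1=29/400: DF=(1036893/1000000 − 29/400·(0))/(1+29/400) = 2417/2500 ≈ 0.966800
step 2 [2y] zero: DF = P = 592/625 ≈ 0.947200
step 3 [3y] zero: DF = P = 581/625 ≈ 0.929600
step 4 [4y] zero: DF = P = 1801/2000 ≈ 0.900500

1 1 2417/2500
2 2 592/625
3 3 581/625
4 4 1801/2000
DF(3y) = 581/625 ≈ 0.929600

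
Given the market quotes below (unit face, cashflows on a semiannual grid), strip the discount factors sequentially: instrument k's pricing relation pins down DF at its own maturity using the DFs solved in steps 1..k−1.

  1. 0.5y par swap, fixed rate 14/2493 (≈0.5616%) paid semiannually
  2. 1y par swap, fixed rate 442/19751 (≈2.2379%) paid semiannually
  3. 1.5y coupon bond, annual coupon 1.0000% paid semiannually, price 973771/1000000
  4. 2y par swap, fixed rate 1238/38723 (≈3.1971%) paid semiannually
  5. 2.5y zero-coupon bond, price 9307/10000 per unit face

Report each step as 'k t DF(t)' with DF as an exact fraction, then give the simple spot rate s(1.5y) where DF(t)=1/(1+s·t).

step 1 [0.5y] swap r/2=7/2493: DF=(1 − 7/2493·(0))/(1+7/2493) = 2493/2500 ≈ 0.997200
step 2 [1y] swap r/2=221/19751: DF=(1 − 221/19751·(0.997200))/(1+221/19751) = 9779/10000 ≈ 0.977900
step 3 [1.5y] bond c/2=1/200: DF=(973771/1000000 − 1/200·(0.997200+0.977900))/(1+1/200) = 9591/10000 ≈ 0.959100
step 4 [2y] swap r/2=619/38723: DF=(1 − 619/38723·(0.997200+0.977900+0.959100))/(1+619/38723) = 9381/10000 ≈ 0.938100
step 5 [2.5y] zero: DF = P = 9307/10000 ≈ 0.930700

1 1/2 2493/2500
2 1 9779/10000
3 3/2 9591/10000
4 2 9381/10000
5 5/2 9307/10000
s(1.5y) = (1/(9591/10000) − 1)/(3/2) = 818/28773 ≈ 2.8429%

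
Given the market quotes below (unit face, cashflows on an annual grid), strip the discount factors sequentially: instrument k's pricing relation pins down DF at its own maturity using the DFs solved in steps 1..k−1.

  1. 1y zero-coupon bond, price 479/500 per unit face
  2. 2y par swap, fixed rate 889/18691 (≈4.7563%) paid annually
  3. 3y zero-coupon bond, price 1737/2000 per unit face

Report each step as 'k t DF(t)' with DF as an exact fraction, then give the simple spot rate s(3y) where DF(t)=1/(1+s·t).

step 1 [1y] zero: DF = P = 479/500 ≈ 0.958000
step 2 [2y] swap r/1=889/18691: DF=(1 − 889/18691·(0.958000))/(1+889/18691) = 9111/10000 ≈ 0.911100
step 3 [3y] zero: DF = P = 1737/2000 ≈ 0.868500

1 1 479/500
2 2 9111/10000
3 3 1737/2000
s(3y) = (1/(1737/2000) − 1)/(3) = 263/5211 ≈ 5.0470%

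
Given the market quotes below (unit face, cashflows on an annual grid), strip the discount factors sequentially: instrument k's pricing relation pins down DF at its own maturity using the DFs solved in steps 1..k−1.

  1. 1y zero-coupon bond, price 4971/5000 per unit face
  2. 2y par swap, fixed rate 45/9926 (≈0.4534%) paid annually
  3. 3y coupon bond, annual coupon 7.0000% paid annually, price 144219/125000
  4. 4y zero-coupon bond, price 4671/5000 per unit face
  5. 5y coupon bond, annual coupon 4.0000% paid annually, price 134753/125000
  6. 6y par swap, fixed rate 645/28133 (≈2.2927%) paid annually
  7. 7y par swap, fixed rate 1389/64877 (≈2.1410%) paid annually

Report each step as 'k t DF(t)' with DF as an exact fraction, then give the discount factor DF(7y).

step 1 [1y] zero: DF = P = 4971/5000 ≈ 0.994200
step 2 [2y] swap r/1=45/9926: DF=(1 − 45/9926·(0.994200))/(1+45/9926) = 991/1000 ≈ 0.991000
step 3 [3y] bond c/1=7/100: DF=(144219/125000 − 7/100·(0.994200+0.991000))/(1+7/100) = 2371/2500 ≈ 0.948400
step 4 [4y] zero: DF = P = 4671/5000 ≈ 0.934200
step 5 [5y] bond c/1=1/25: DF=(134753/125000 − 1/25·(0.994200+0.991000+0.948400+0.934200))/(1+1/25) = 4439/5000 ≈ 0.887800
step 6 [6y] swap r/1=645/28133: DF=(1 − 645/28133·(0.994200+0.991000+0.948400+0.934200+0.887800))/(1+645/28133) = 871/1000 ≈ 0.871000
step 7 [7y] swap r/1=1389/64877: DF=(1 − 1389/64877·(0.994200+0.991000+0.948400+0.934200+0.887800+0.871000))/(1+1389/64877) = 8611/10000 ≈ 0.861100

1 1 4971/5000
2 2 991/1000
3 3 2371/2500
4 4 4671/5000
5 5 4439/5000
6 6 871/1000
7 7 8611/10000
DF(7y) = 8611/10000 ≈ 0.861100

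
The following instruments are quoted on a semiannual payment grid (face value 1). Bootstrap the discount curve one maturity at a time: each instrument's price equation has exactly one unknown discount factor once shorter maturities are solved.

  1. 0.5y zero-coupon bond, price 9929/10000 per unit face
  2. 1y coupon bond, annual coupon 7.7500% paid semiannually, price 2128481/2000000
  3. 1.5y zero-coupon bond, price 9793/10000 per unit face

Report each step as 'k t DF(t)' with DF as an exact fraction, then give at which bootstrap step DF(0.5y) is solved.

step 1 [0.5y] zero: DF = P = 9929/10000 ≈ 0.992900
step 2 [1y] bond c/2=31/800: DF=(2128481/2000000 − 31/800·(0.992900))/(1+31/800) = 79/80 ≈ 0.987500
step 3 [1.5y] zero: DF = P = 9793/10000 ≈ 0.979300

1 1/2 9929/10000
2 1 79/80
3 3/2 9793/10000
DF(0.5y) is solved at step 1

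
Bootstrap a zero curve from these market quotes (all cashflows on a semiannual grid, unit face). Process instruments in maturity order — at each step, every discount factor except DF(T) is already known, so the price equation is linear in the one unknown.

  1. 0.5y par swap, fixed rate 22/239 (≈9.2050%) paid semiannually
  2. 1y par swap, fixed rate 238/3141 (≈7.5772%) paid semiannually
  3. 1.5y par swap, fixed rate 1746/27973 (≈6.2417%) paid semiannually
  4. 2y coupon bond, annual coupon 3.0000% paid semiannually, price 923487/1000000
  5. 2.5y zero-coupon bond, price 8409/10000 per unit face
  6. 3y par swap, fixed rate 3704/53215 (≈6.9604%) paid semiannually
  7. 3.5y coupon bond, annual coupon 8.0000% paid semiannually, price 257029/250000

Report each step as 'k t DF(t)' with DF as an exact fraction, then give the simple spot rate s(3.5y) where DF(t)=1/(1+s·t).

1 1/2 239/250
2 1 4643/5000
3 3/2 9127/10000
4 2 1737/2000
5 5/2 8409/10000
6 3 2037/2500
7 7/2 7839/10000
s(3.5y) = (1/(7839/10000) − 1)/(7/2) = 4322/54873 ≈ 7.8764%

step 1 [0.5y] swap r/2=11/239: DF=(1 − 11/239·(0))/(1+11/239) = 239/250 ≈ 0.956000
step 2 [1y] swap r/2=119/3141: DF=(1 − 119/3141·(0.956000))/(1+119/3141) = 4643/5000 ≈ 0.928600
step 3 [1.5y] swap r/2=873/27973: DF=(1 − 873/27973·(0.956000+0.928600))/(1+873/27973) = 9127/10000 ≈ 0.912700
step 4 [2y] bond c/2=3/200: DF=(923487/1000000 − 3/200·(0.956000+0.928600+0.912700))/(1+3/200) = 1737/2000 ≈ 0.868500
step 5 [2.5y] zero: DF = P = 8409/10000 ≈ 0.840900
step 6 [3y] swap r/2=1852/53215: DF=(1 − 1852/53215·(0.956000+0.928600+0.912700+0.868500+0.840900))/(1+1852/53215) = 2037/2500 ≈ 0.814800
step 7 [3.5y] bond c/2=1/25: DF=(257029/250000 − 1/25·(0.956000+0.928600+0.912700+0.868500+0.840900+0.814800))/(1+1/25) = 7839/10000 ≈ 0.783900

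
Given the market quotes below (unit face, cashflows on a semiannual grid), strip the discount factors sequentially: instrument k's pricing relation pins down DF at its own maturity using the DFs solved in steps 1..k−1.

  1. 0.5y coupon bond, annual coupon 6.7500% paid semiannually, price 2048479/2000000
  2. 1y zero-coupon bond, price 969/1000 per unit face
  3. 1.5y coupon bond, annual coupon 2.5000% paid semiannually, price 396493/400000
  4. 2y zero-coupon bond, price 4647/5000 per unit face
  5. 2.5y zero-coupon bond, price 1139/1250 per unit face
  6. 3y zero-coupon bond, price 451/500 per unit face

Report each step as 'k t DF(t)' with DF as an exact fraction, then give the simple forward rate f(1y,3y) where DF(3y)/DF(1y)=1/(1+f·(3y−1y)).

1 1/2 2477/2500
2 1 969/1000
3 3/2 2387/2500
4 2 4647/5000
5 5/2 1139/1250
6 3 451/500
f(1y,3y) = ((969/1000)/(451/500) − 1)/(2) = 67/1804 ≈ 3.7140%

step 1 [0.5y] bond c/2=27/800: DF=(2048479/2000000 − 27/800·(0))/(1+27/800) = 2477/2500 ≈ 0.990800
step 2 [1y] zero: DF = P = 969/1000 ≈ 0.969000
step 3 [1.5y] bond c/2=1/80: DF=(396493/400000 − 1/80·(0.990800+0.969000))/(1+1/80) = 2387/2500 ≈ 0.954800
step 4 [2y] zero: DF = P = 4647/5000 ≈ 0.929400
step 5 [2.5y] zero: DF = P = 1139/1250 ≈ 0.911200
step 6 [3y] zero: DF = P = 451/500 ≈ 0.902000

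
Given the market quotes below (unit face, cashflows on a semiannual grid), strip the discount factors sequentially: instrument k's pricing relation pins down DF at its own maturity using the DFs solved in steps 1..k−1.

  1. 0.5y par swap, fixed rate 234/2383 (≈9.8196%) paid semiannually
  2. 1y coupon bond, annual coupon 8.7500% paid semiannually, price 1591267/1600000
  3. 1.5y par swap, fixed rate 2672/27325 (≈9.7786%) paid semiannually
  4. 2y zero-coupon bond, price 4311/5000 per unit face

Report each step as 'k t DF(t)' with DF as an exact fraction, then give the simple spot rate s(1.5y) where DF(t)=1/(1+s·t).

step 1 [0.5y] swap r/2=117/2383: DF=(1 − 117/2383·(0))/(1+117/2383) = 2383/2500 ≈ 0.953200
step 2 [1y] bond c/2=7/160: DF=(1591267/1600000 − 7/160·(0.953200))/(1+7/160) = 9129/10000 ≈ 0.912900
step 3 [1.5y] swap r/2=1336/27325: DF=(1 − 1336/27325·(0.953200+0.912900))/(1+1336/27325) = 1083/1250 ≈ 0.866400
step 4 [2y] zero: DF = P = 4311/5000 ≈ 0.862200

1 1/2 2383/2500
2 1 9129/10000
3 3/2 1083/1250
4 2 4311/5000
s(1.5y) = (1/(1083/1250) − 1)/(3/2) = 334/3249 ≈ 10.2801%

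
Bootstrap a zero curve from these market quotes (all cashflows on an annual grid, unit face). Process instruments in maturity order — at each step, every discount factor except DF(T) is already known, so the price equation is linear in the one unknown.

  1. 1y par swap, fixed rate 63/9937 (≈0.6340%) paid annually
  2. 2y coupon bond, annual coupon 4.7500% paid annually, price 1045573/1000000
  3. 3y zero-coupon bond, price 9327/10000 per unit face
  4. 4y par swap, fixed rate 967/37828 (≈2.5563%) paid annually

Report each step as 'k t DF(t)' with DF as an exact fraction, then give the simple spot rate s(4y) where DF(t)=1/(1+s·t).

step 1 [1y] swap r/1=63/9937: DF=(1 − 63/9937·(0))/(1+63/9937) = 9937/10000 ≈ 0.993700
step 2 [2y] bond c/1=19/400: DF=(1045573/1000000 − 19/400·(0.993700))/(1+19/400) = 9531/10000 ≈ 0.953100
step 3 [3y] zero: DF = P = 9327/10000 ≈ 0.932700
step 4 [4y] swap r/1=967/37828: DF=(1 − 967/37828·(0.993700+0.953100+0.932700))/(1+967/37828) = 9033/10000 ≈ 0.903300

1 1 9937/10000
2 2 9531/10000
3 3 9327/10000
4 4 9033/10000
s(4y) = (1/(9033/10000) − 1)/(4) = 967/36132 ≈ 2.6763%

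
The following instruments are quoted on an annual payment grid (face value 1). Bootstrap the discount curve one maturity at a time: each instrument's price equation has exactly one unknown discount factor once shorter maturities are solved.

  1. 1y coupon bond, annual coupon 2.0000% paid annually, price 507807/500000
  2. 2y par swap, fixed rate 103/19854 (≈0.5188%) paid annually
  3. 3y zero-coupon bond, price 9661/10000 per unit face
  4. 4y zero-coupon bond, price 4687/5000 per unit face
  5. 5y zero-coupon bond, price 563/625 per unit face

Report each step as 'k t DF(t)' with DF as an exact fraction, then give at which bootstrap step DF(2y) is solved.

step 1 [1y] bond c/1=1/50: DF=(507807/500000 − 1/50·(0))/(1+1/50) = 9957/10000 ≈ 0.995700
step 2 [2y] swap r/1=103/19854: DF=(1 − 103/19854·(0.995700))/(1+103/19854) = 9897/10000 ≈ 0.989700
step 3 [3y] zero: DF = P = 9661/10000 ≈ 0.966100
step 4 [4y] zero: DF = P = 4687/5000 ≈ 0.937400
step 5 [5y] zero: DF = P = 563/625 ≈ 0.900800

1 1 9957/10000
2 2 9897/10000
3 3 9661/10000
4 4 4687/5000
5 5 563/625
DF(2y) is solved at step 2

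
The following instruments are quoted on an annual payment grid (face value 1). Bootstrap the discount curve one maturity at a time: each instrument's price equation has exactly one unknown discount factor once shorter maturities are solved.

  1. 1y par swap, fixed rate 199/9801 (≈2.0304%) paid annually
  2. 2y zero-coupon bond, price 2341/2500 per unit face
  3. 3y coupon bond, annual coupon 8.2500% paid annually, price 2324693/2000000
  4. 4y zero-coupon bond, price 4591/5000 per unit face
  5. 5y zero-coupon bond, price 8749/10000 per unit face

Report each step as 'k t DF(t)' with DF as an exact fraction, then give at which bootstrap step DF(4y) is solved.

step 1 [1y] swap r/1=199/9801: DF=(1 − 199/9801·(0))/(1+199/9801) = 9801/10000 ≈ 0.980100
step 2 [2y] zero: DF = P = 2341/2500 ≈ 0.936400
step 3 [3y] bond c/1=33/400: DF=(2324693/2000000 − 33/400·(0.980100+0.936400))/(1+33/400) = 9277/10000 ≈ 0.927700
step 4 [4y] zero: DF = P = 4591/5000 ≈ 0.918200
step 5 [5y] zero: DF = P = 8749/10000 ≈ 0.874900

1 1 9801/10000
2 2 2341/2500
3 3 9277/10000
4 4 4591/5000
5 5 8749/10000
DF(4y) is solved at step 4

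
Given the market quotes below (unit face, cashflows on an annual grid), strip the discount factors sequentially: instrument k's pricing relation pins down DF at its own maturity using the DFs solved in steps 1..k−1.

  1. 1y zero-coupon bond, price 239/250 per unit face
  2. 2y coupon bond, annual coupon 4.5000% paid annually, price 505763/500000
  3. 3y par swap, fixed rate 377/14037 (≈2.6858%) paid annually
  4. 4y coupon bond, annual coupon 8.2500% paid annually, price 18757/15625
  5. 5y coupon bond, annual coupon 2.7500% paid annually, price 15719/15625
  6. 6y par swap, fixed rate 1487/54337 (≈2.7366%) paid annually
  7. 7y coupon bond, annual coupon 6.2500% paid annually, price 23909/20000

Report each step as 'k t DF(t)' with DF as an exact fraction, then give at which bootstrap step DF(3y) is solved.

1 1 239/250
2 2 2317/2500
3 3 4623/5000
4 4 179/200
5 5 22/25
6 6 8513/10000
7 7 1611/2000
DF(3y) is solved at step 3

step 1 [1y] zero: DF = P = 239/250 ≈ 0.956000
step 2 [2y] bond c/1=9/200: DF=(505763/500000 − 9/200·(0.956000))/(1+9/200) = 2317/2500 ≈ 0.926800
step 3 [3y] swap r/1=377/14037: DF=(1 − 377/14037·(0.956000+0.926800))/(1+377/14037) = 4623/5000 ≈ 0.924600
step 4 [4y] bond c/1=33/400: DF=(18757/15625 − 33/400·(0.956000+0.926800+0.924600))/(1+33/400) = 179/200 ≈ 0.895000
step 5 [5y] bond c/1=11/400: DF=(15719/15625 − 11/400·(0.956000+0.926800+0.924600+0.895000))/(1+11/400) = 22/25 ≈ 0.880000
step 6 [6y] swap r/1=1487/54337: DF=(1 − 1487/54337·(0.956000+0.926800+0.924600+0.895000+0.880000))/(1+1487/54337) = 8513/10000 ≈ 0.851300
step 7 [7y] bond c/1=1/16: DF=(23909/20000 − 1/16·(0.956000+0.926800+0.924600+0.895000+0.880000+0.851300))/(1+1/16) = 1611/2000 ≈ 0.805500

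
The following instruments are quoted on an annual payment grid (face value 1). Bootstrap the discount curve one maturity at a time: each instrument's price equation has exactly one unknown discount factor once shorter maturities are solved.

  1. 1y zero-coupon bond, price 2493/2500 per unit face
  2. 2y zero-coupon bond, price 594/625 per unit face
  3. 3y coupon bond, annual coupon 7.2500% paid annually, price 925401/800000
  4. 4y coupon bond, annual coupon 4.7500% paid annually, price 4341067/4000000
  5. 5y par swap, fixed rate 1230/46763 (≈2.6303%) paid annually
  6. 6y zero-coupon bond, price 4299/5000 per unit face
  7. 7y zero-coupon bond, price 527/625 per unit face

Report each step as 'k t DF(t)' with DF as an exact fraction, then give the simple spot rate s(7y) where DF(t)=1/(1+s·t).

1 1 2493/2500
2 2 594/625
3 3 9469/10000
4 4 1131/1250
5 5 877/1000
6 6 4299/5000
7 7 527/625
s(7y) = (1/(527/625) − 1)/(7) = 14/527 ≈ 2.6565%

step 1 [1y] zero: DF = P = 2493/2500 ≈ 0.997200
step 2 [2y] zero: DF = P = 594/625 ≈ 0.950400
step 3 [3y] bond c/1=29/400: DF=(925401/800000 − 29/400·(0.997200+0.950400))/(1+29/400) = 9469/10000 ≈ 0.946900
step 4 [4y] bond c/1=19/400: DF=(4341067/4000000 − 19/400·(0.997200+0.950400+0.946900))/(1+19/400) = 1131/1250 ≈ 0.904800
step 5 [5y] swap r/1=1230/46763: DF=(1 − 1230/46763·(0.997200+0.950400+0.946900+0.904800))/(1+1230/46763) = 877/1000 ≈ 0.877000
step 6 [6y] zero: DF = P = 4299/5000 ≈ 0.859800
step 7 [7y] zero: DF = P = 527/625 ≈ 0.843200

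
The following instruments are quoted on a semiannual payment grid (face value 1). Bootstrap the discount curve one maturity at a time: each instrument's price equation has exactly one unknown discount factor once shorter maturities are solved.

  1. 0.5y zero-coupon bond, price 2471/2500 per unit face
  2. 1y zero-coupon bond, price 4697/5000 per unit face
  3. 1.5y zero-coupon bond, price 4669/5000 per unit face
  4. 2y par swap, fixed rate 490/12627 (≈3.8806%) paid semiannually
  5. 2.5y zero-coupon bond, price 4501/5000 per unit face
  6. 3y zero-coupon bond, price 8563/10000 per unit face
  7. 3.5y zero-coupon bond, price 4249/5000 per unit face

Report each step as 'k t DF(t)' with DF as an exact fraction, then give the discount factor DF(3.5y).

1 1/2 2471/2500
2 1 4697/5000
3 3/2 4669/5000
4 2 1853/2000
5 5/2 4501/5000
6 3 8563/10000
7 7/2 4249/5000
DF(3.5y) = 4249/5000 ≈ 0.849800

step 1 [0.5y] zero: DF = P = 2471/2500 ≈ 0.988400
step 2 [1y] zero: DF = P = 4697/5000 ≈ 0.939400
step 3 [1.5y] zero: DF = P = 4669/5000 ≈ 0.933800
step 4 [2y] swap r/2=245/12627: DF=(1 − 245/12627·(0.988400+0.939400+0.933800))/(1+245/12627) = 1853/2000 ≈ 0.926500
step 5 [2.5y] zero: DF = P = 4501/5000 ≈ 0.900200
step 6 [3y] zero: DF = P = 8563/10000 ≈ 0.856300
step 7 [3.5y] zero: DF = P = 4249/5000 ≈ 0.849800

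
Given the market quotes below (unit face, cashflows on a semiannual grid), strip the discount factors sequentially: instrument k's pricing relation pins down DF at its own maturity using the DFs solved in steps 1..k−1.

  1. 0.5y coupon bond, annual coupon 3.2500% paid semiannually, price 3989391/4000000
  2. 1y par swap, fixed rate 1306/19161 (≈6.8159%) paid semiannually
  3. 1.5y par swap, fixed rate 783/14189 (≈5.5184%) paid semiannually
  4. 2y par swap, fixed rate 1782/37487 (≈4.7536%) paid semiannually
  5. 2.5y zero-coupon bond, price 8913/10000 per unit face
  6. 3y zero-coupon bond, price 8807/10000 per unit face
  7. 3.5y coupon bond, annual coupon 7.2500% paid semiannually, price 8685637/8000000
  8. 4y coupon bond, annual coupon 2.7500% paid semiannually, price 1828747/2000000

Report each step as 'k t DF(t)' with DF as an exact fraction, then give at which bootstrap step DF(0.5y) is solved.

1 1/2 4907/5000
2 1 9347/10000
3 3/2 9217/10000
4 2 9109/10000
5 5/2 8913/10000
6 3 8807/10000
7 7/2 4273/5000
8 4 1631/2000
DF(0.5y) is solved at step 1

step 1 [0.5y] bond c/2=13/800: DF=(3989391/4000000 − 13/800·(0))/(1+13/800) = 4907/5000 ≈ 0.981400
step 2 [1y] swap r/2=653/19161: DF=(1 − 653/19161·(0.981400))/(1+653/19161) = 9347/10000 ≈ 0.934700
step 3 [1.5y] swap r/2=783/28378: DF=(1 − 783/28378·(0.981400+0.934700))/(1+783/28378) = 9217/10000 ≈ 0.921700
step 4 [2y] swap r/2=891/37487: DF=(1 − 891/37487·(0.981400+0.934700+0.921700))/(1+891/37487) = 9109/10000 ≈ 0.910900
step 5 [2.5y] zero: DF = P = 8913/10000 ≈ 0.891300
step 6 [3y] zero: DF = P = 8807/10000 ≈ 0.880700
step 7 [3.5y] bond c/2=29/800: DF=(8685637/8000000 − 29/800·(0.981400+0.934700+0.921700+0.910900+0.891300+0.880700))/(1+29/800) = 4273/5000 ≈ 0.854600
step 8 [4y] bond c/2=11/800: DF=(1828747/2000000 − 11/800·(0.981400+0.934700+0.921700+0.910900+0.891300+0.880700+0.854600))/(1+11/800) = 1631/2000 ≈ 0.815500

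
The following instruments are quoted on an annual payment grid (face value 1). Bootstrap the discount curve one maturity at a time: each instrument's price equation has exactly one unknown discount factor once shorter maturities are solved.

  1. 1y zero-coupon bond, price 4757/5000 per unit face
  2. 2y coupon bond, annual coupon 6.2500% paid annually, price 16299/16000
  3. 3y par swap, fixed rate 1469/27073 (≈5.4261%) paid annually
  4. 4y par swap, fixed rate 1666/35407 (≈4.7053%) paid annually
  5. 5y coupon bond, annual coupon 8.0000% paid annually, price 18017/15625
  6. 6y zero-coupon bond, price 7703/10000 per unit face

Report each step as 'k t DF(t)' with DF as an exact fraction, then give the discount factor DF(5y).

1 1 4757/5000
2 2 2257/2500
3 3 8531/10000
4 4 4167/5000
5 5 4027/5000
6 6 7703/10000
DF(5y) = 4027/5000 ≈ 0.805400

step 1 [1y] zero: DF = P = 4757/5000 ≈ 0.951400
step 2 [2y] bond c/1=1/16: DF=(16299/16000 − 1/16·(0.951400))/(1+1/16) = 2257/2500 ≈ 0.902800
step 3 [3y] swap r/1=1469/27073: DF=(1 − 1469/27073·(0.951400+0.902800))/(1+1469/27073) = 8531/10000 ≈ 0.853100
step 4 [4y] swap r/1=1666/35407: DF=(1 − 1666/35407·(0.951400+0.902800+0.853100))/(1+1666/35407) = 4167/5000 ≈ 0.833400
step 5 [5y] bond c/1=2/25: DF=(18017/15625 − 2/25·(0.951400+0.902800+0.853100+0.833400))/(1+2/25) = 4027/5000 ≈ 0.805400
step 6 [6y] zero: DF = P = 7703/10000 ≈ 0.770300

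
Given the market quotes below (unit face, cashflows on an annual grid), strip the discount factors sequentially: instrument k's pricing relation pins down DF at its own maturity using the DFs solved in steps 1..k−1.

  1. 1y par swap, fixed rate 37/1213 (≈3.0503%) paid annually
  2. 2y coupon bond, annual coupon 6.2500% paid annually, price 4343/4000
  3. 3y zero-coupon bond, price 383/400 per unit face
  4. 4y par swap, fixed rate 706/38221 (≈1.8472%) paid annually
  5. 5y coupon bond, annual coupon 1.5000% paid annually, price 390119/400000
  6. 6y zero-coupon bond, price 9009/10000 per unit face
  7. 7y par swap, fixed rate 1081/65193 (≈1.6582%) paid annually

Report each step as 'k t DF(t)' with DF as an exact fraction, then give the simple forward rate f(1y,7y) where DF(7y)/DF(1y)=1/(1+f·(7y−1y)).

step 1 [1y] swap r/1=37/1213: DF=(1 − 37/1213·(0))/(1+37/1213) = 1213/1250 ≈ 0.970400
step 2 [2y] bond c/1=1/16: DF=(4343/4000 − 1/16·(0.970400))/(1+1/16) = 603/625 ≈ 0.964800
step 3 [3y] zero: DF = P = 383/400 ≈ 0.957500
step 4 [4y] swap r/1=706/38221: DF=(1 − 706/38221·(0.970400+0.964800+0.957500))/(1+706/38221) = 4647/5000 ≈ 0.929400
step 5 [5y] bond c/1=3/200: DF=(390119/400000 − 3/200·(0.970400+0.964800+0.957500+0.929400))/(1+3/200) = 2261/2500 ≈ 0.904400
step 6 [6y] zero: DF = P = 9009/10000 ≈ 0.900900
step 7 [7y] swap r/1=1081/65193: DF=(1 − 1081/65193·(0.970400+0.964800+0.957500+0.929400+0.904400+0.900900))/(1+1081/65193) = 8919/10000 ≈ 0.891900

1 1 1213/1250
2 2 603/625
3 3 383/400
4 4 4647/5000
5 5 2261/2500
6 6 9009/10000
7 7 8919/10000
f(1y,7y) = ((1213/1250)/(8919/10000) − 1)/(6) = 785/53514 ≈ 1.4669%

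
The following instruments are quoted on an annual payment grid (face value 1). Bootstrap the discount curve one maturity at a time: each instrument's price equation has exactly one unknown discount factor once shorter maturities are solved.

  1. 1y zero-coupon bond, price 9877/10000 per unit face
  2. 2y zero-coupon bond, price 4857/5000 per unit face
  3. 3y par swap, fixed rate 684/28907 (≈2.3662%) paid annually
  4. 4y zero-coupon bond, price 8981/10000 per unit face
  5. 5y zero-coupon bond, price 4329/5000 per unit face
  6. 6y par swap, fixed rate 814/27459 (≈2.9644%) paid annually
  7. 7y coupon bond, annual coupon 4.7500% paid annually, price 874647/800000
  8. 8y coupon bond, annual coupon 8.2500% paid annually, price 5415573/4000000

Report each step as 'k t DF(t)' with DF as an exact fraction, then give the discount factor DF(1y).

1 1 9877/10000
2 2 4857/5000
3 3 2329/2500
4 4 8981/10000
5 5 4329/5000
6 6 2093/2500
7 7 7947/10000
8 8 1929/2500
DF(1y) = 9877/10000 ≈ 0.987700

step 1 [1y] zero: DF = P = 9877/10000 ≈ 0.987700
step 2 [2y] zero: DF = P = 4857/5000 ≈ 0.971400
step 3 [3y] swap r/1=684/28907: DF=(1 − 684/28907·(0.987700+0.971400))/(1+684/28907) = 2329/2500 ≈ 0.931600
step 4 [4y] zero: DF = P = 8981/10000 ≈ 0.898100
step 5 [5y] zero: DF = P = 4329/5000 ≈ 0.865800
step 6 [6y] swap r/1=814/27459: DF=(1 − 814/27459·(0.987700+0.971400+0.931600+0.898100+0.865800))/(1+814/27459) = 2093/2500 ≈ 0.837200
step 7 [7y] bond c/1=19/400: DF=(874647/800000 − 19/400·(0.987700+0.971400+0.931600+0.898100+0.865800+0.837200))/(1+19/400) = 7947/10000 ≈ 0.794700
step 8 [8y] bond c/1=33/400: DF=(5415573/4000000 − 33/400·(0.987700+0.971400+0.931600+0.898100+0.865800+0.837200+0.794700))/(1+33/400) = 1929/2500 ≈ 0.771600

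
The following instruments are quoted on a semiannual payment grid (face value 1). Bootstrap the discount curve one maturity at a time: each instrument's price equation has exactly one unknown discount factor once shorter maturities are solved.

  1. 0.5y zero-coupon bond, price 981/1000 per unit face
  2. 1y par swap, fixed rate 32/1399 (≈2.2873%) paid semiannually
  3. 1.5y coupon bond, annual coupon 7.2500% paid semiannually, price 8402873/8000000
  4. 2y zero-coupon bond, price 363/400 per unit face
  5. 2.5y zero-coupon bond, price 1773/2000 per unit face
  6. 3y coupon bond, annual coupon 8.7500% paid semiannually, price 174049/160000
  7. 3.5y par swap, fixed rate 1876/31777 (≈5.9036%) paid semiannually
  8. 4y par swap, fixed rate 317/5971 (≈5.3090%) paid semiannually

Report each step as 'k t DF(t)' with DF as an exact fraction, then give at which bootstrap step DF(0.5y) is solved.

1 1/2 981/1000
2 1 611/625
3 3/2 9451/10000
4 2 363/400
5 5/2 1773/2000
6 3 8453/10000
7 7/2 2031/2500
8 4 4049/5000
DF(0.5y) is solved at step 1

step 1 [0.5y] zero: DF = P = 981/1000 ≈ 0.981000
step 2 [1y] swap r/2=16/1399: DF=(1 − 16/1399·(0.981000))/(1+16/1399) = 611/625 ≈ 0.977600
step 3 [1.5y] bond c/2=29/800: DF=(8402873/8000000 − 29/800·(0.981000+0.977600))/(1+29/800) = 9451/10000 ≈ 0.945100
step 4 [2y] zero: DF = P = 363/400 ≈ 0.907500
step 5 [2.5y] zero: DF = P = 1773/2000 ≈ 0.886500
step 6 [3y] bond c/2=7/160: DF=(174049/160000 − 7/160·(0.981000+0.977600+0.945100+0.907500+0.886500))/(1+7/160) = 8453/10000 ≈ 0.845300
step 7 [3.5y] swap r/2=938/31777: DF=(1 − 938/31777·(0.981000+0.977600+0.945100+0.907500+0.886500+0.845300))/(1+938/31777) = 2031/2500 ≈ 0.812400
step 8 [4y] swap r/2=317/11942: DF=(1 − 317/11942·(0.981000+0.977600+0.945100+0.907500+0.886500+0.845300+0.812400))/(1+317/11942) = 4049/5000 ≈ 0.809800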